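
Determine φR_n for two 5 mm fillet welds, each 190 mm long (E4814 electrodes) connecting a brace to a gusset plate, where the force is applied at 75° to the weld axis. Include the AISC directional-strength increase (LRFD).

E48XX → F_EXX = 480 MPa.
t_e = 0.707 × 5 = 3.535 mm; A_we = 3.535 × 380 = 1343 mm².
Directional factor: 1.0 + 0.5 sin^1.5(75°) = 1.475.
F_nw = 0.6 × 480 × 1.475 = 424.7 MPa.
φR_n = 0.75 × 424.7 × 1343 × 10⁻³ = 427.9 kN.

φR_n ≈ 428 kN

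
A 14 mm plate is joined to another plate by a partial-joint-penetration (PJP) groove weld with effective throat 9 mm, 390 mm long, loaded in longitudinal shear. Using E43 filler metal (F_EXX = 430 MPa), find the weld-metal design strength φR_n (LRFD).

φR_n ≈ 679 kN

Effective throat (given) t_e = 9 mm.
A_we = 9 × 390 = 3510 mm².
F_nw = 0.6 F_EXX = 258 MPa.
φR_n = 0.75 × 258 × 3510 × 10⁻³ = 679.2 kN.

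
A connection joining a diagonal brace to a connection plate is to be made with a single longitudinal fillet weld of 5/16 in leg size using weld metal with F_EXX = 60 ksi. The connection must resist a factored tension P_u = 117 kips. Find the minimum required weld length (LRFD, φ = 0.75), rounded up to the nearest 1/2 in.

L = 20 in

Throat t_e = 0.707 × 0.3125 = 0.2209 in.
φr_n = 0.75 × 0.6 × 60 × 0.2209 = 5.965 kips/in.
L_req = P_u / φr_n = 117 / 5.965 = 19.61 in total.
Round up → use L = 20 in.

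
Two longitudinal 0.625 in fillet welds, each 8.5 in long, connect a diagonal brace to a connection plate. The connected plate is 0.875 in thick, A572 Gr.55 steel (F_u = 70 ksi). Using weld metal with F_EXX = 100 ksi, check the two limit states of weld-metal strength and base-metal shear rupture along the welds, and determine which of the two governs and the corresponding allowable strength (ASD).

R_n/Ω ≈ 225 kip (weld metal governs)

t_e = 0.707 × 0.625 = 0.4419 in; L = 17 in.
Weld metal: R_n/Ω = (1/2.0) × 0.6 × 100 × 0.4419 × 17 = 225.4 kip.
Base metal (shear rupture): R_n/Ω = (1/2.0) × 0.6 × 70 × 0.875 × 17 = 312.4 kip.
Governing: weld metal.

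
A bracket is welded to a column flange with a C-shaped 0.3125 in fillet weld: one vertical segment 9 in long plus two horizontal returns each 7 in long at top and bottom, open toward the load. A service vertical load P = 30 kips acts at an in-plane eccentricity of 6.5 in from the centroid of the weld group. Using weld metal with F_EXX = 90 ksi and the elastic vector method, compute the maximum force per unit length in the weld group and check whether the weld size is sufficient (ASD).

Total weld length L_w = 23 in. Treat welds as unit-width lines.
Centroid: x̄ = 2×7×3.5 / 23 = 2.13 in from the vertical weld.
Polar moment about centroid: J = I_x + I_y = [9³/12 + 2×7×4.5²] + [9×2.13² + 2(7³/12 + 7×1.37²)] = 468.5 in³.
Direct shear f_v = P/L_w = 30 / 23 = 1.304 kip/in (vertical).
Torsion M = P·e = 30 × 6.5 = 195 kip·in.
Critical point at (x, y) = (4.87, 4.5) from centroid. f_tx = M·y/J = 1.873 kip/in; f_ty = M·x/J = 2.027 kip/in.
Resultant f_max = √[f_tx² + (f_v + f_ty)²] = √[1.873² + (1.304 + 2.027)²] = 3.821 kip/in.
Capacity per unit length: r_n/Ω = (1/2.0) × 0.6 × 90 × (0.707 × 0.3125) = 5.965 kip/in.
3.821 ≤ 5.965 → adequate.

f_max ≈ 3.82 kip/in; adequate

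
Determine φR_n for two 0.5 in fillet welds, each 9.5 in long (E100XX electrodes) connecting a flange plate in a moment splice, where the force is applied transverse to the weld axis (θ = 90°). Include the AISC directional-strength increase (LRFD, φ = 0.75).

E100XX → F_EXX = 100 ksi.
t_e = 0.707 × 0.5 = 0.3535 in; A_we = 0.3535 × 19 = 6.716 in².
Directional factor: 1.0 + 0.5 sin^1.5(90°) = 1.5.
F_nw = 0.6 × 100 × 1.5 = 90 ksi.
φR_n = 0.75 × 90 × 6.716 = 453.4 kip.

φR_n ≈ 453 kip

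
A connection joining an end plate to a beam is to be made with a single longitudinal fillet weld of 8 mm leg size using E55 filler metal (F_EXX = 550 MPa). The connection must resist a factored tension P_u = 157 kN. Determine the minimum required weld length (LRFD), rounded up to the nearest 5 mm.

Throat t_e = 0.707 × 8 = 5.656 mm.
φr_n = 0.75 × 0.6 × 550 × 5.656 × 10⁻³ = 1.4 kN/mm.
L_req = P_u / φr_n = 157 / 1.4 = 112.2 mm total.
Round up → use L = 115 mm.

L = 115 mm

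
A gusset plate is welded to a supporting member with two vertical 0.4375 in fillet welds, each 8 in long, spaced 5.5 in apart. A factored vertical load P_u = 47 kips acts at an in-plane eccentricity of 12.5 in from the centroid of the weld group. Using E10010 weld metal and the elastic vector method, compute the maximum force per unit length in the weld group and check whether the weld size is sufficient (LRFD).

f_max ≈ 15.7 kip/in; NOT adequate

E100XX → F_EXX = 100 ksi.
Total weld length L_w = 16 in. Treat welds as unit-width lines.
Polar moment about centroid: J = 2[d³/12 + d(b/2)²] = 2[8³/12 + 8×2.75²] = 206.3 in³.
Direct shear f_v = P/L_w = 47 / 16 = 2.938 kip/in (vertical).
Torsion M = P·e = 47 × 12.5 = 587.5 kip·in.
Critical point at (x, y) = (2.75, 4) from centroid. f_tx = M·y/J = 11.39 kip/in; f_ty = M·x/J = 7.83 kip/in.
Resultant f_max = √[f_tx² + (f_v + f_ty)²] = √[11.39² + (2.938 + 7.83)²] = 15.67 kip/in.
Capacity per unit length: φr_n = 0.75 × 0.6 × 100 × (0.707 × 0.4375) = 13.92 kip/in.
15.67 > 13.92 → NOT adequate.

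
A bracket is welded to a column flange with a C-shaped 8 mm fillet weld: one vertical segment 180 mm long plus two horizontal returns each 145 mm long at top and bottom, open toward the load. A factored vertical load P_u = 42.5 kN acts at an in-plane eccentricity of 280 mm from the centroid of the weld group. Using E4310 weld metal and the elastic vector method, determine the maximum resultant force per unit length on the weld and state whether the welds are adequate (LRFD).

f_max ≈ 479 N/mm; adequate

E43XX → F_EXX = 430 MPa.
Total weld length L_w = 470 mm. Treat welds as unit-width lines.
Centroid: x̄ = 2×145×72.5 / 470 = 44.73 mm from the vertical weld.
Polar moment about centroid: J = I_x + I_y = [180³/12 + 2×145×90²] + [180×44.73² + 2(145³/12 + 145×27.77²)] = 3927000 mm³.
Direct shear f_v = P/L_w = 42.5×10³ / 470 = 90.43 N/mm (vertical).
Torsion M = P·e = 42.5×10³ × 280 = 11900000 N·mm.
Critical point at (x, y) = (100.3, 90) from centroid. f_tx = M·y/J = 272.7 N/mm; f_ty = M·x/J = 303.8 N/mm.
Resultant f_max = √[f_tx² + (f_v + f_ty)²] = √[272.7² + (90.43 + 303.8)²] = 479.4 N/mm.
Capacity per unit length: φr_n = 0.75 × 0.6 × 430 × (0.707 × 8) = 1094 N/mm.
479.4 ≤ 1094 → adequate.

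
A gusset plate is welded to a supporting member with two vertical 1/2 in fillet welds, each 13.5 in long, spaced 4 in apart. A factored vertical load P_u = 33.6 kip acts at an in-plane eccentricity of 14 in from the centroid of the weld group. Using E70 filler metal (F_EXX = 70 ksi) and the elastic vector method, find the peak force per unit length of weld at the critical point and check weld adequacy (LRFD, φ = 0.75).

f_max ≈ 6.85 kip/in; adequate

Total weld length L_w = 27 in. Treat welds as unit-width lines.
Polar moment about centroid: J = 2[d³/12 + d(b/2)²] = 2[13.5³/12 + 13.5×2²] = 518.1 in³.
Direct shear f_v = P/L_w = 33.6 / 27 = 1.244 kip/in (vertical).
Torsion M = P·e = 33.6 × 14 = 470.4 kip·in.
Critical point at (x, y) = (2, 6.75) from centroid. f_tx = M·y/J = 6.129 kip/in; f_ty = M·x/J = 1.816 kip/in.
Resultant f_max = √[f_tx² + (f_v + f_ty)²] = √[6.129² + (1.244 + 1.816)²] = 6.851 kip/in.
Capacity per unit length: φr_n = 0.75 × 0.6 × 70 × (0.707 × 0.5) = 11.14 kip/in.
6.851 ≤ 11.14 → adequate.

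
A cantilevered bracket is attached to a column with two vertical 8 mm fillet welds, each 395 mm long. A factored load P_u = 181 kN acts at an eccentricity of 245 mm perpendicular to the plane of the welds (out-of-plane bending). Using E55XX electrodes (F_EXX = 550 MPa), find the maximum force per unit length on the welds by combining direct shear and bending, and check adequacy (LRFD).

L_w = 2 × 395 = 790 mm; section modulus (unit throat) S = 2 × L²/6 = 52010 mm².
Direct shear f_v = P/L_w = 181×10³/790 = 229.1 N/mm.
Moment M = P × e = 181×10³ × 245 = 44345000 N·mm; bending f_b = M/S = 852.7 N/mm.
f_max = √(f_v² + f_b²) = √(229.1² + 852.7²) = 882.9 N/mm.
φr_n = 0.75 × 0.6 × 550 × (0.707 × 8) = 1400 N/mm → adequate.

f_max ≈ 883 N/mm; adequate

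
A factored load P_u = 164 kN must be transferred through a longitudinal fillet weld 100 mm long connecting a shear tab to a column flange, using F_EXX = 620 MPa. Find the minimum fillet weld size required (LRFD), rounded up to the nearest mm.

Total weld length L = 100 mm.
Required throat t_e = P_u / (φ × 0.6 F_EXX × L) = 164 / (0.75 × 0.6 × 620 × 100 × 10⁻³) = 5.878 mm.
Required leg w = t_e / 0.707 = 8.314 mm → use 9 mm.

w = 9 mm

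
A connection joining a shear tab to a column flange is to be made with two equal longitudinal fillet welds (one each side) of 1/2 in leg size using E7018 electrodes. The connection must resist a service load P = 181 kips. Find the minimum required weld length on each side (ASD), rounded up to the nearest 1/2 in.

L = 12.5 in on each side

E70XX → F_EXX = 70 ksi.
Throat t_e = 0.707 × 0.5 = 0.3535 in.
r_n/Ω = (0.6 × 70 × 0.3535) / 2.0 = 7.423 kip/in.
L_req = P / (r_n/Ω) = 181 / 7.423 = 24.38 in total.
Per side: 24.38 / 2 = 12.19 in.
Round up → use L = 12.5 in on each side.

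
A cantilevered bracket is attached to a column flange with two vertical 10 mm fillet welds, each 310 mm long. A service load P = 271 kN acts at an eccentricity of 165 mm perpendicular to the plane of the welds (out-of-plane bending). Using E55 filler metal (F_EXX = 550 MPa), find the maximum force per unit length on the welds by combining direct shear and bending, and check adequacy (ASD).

L_w = 2 × 310 = 620 mm; section modulus (unit throat) S = 2 × L²/6 = 32030 mm².
Direct shear f_v = P/L_w = 271×10³/620 = 437.1 N/mm.
Moment M = P × e = 271×10³ × 165 = 44715000 N·mm; bending f_b = M/S = 1396 N/mm.
f_max = √(f_v² + f_b²) = √(437.1² + 1396²) = 1463 N/mm.
r_n/Ω = (1/2.0) × 0.6 × 550 × (0.707 × 10) = 1167 N/mm → NOT adequate.

f_max ≈ 1460 N/mm; NOT adequate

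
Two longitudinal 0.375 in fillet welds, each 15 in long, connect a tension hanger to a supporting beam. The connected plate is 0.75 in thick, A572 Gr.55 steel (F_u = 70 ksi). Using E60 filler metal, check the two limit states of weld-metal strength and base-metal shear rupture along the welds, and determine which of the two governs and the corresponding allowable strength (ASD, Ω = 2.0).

R_n/Ω ≈ 143 kip (weld metal governs)

E60XX → F_EXX = 60 ksi.
t_e = 0.707 × 0.375 = 0.2651 in; L = 30 in.
Weld metal: R_n/Ω = (1/2.0) × 0.6 × 60 × 0.2651 × 30 = 143.2 kip.
Base metal (shear rupture): R_n/Ω = (1/2.0) × 0.6 × 70 × 0.75 × 30 = 472.5 kip.
Governing: weld metal.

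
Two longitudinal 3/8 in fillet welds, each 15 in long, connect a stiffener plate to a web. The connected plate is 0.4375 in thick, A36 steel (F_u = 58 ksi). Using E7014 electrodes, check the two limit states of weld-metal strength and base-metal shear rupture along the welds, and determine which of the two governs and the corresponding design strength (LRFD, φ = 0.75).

φR_n ≈ 251 kip (weld metal governs)

E70XX → F_EXX = 70 ksi.
t_e = 0.707 × 0.375 = 0.2651 in; L = 30 in.
Weld metal: φR_n = 0.75 × 0.6 × 70 × 0.2651 × 30 = 250.5 kip.
Base metal (shear rupture): φR_n = 0.75 × 0.6 × 58 × 0.4375 × 30 = 342.6 kip.
Governing: weld metal.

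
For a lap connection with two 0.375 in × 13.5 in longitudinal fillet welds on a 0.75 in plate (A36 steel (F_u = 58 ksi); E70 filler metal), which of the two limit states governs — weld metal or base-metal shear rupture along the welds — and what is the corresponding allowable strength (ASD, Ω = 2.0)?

E70XX → F_EXX = 70 ksi.
t_e = 0.707 × 0.375 = 0.2651 in; L = 27 in.
Weld metal: R_n/Ω = (1/2.0) × 0.6 × 70 × 0.2651 × 27 = 150.3 kips.
Base metal (shear rupture): R_n/Ω = (1/2.0) × 0.6 × 58 × 0.75 × 27 = 352.3 kips.
Governing: weld metal.

R_n/Ω ≈ 150 kips (weld metal governs)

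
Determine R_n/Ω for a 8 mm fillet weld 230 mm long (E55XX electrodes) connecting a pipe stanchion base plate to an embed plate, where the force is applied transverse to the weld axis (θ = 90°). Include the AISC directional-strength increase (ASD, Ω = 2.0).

E55XX → F_EXX = 550 MPa.
t_e = 0.707 × 8 = 5.656 mm; A_we = 5.656 × 230 = 1301 mm².
Directional factor: 1.0 + 0.5 sin^1.5(90°) = 1.5.
F_nw = 0.6 × 550 × 1.5 = 495 MPa.
R_n/Ω = (495 × 1301) / 2.0 × 10⁻³ = 322 kN.

R_n/Ω ≈ 322 kN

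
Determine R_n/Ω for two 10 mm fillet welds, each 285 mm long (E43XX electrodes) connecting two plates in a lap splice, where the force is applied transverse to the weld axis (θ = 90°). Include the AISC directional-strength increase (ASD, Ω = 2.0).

R_n/Ω ≈ 780 kN

E43XX → F_EXX = 430 MPa.
t_e = 0.707 × 10 = 7.07 mm; A_we = 7.07 × 570 = 4030 mm².
Directional factor: 1.0 + 0.5 sin^1.5(90°) = 1.5.
F_nw = 0.6 × 430 × 1.5 = 387 MPa.
R_n/Ω = (387 × 4030) / 2.0 × 10⁻³ = 779.8 kN.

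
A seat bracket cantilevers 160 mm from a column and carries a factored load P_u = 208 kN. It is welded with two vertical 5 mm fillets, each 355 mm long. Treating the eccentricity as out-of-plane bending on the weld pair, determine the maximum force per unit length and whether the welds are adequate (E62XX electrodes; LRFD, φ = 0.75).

E62XX → F_EXX = 620 MPa.
L_w = 2 × 355 = 710 mm; section modulus (unit throat) S = 2 × L²/6 = 42010 mm².
Direct shear f_v = P/L_w = 208×10³/710 = 293 N/mm.
Moment M = P × e = 208×10³ × 160 = 33280000 N·mm; bending f_b = M/S = 792.2 N/mm.
f_max = √(f_v² + f_b²) = √(293² + 792.2²) = 844.7 N/mm.
φr_n = 0.75 × 0.6 × 620 × (0.707 × 5) = 986.3 N/mm → adequate.

f_max ≈ 845 N/mm; adequate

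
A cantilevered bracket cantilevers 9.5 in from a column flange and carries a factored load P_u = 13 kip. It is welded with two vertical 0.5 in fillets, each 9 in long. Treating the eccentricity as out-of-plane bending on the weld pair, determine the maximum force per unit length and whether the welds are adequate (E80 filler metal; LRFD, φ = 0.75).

f_max ≈ 4.63 kip/in; adequate

E80XX → F_EXX = 80 ksi.
L_w = 2 × 9 = 18 in; section modulus (unit throat) S = 2 × L²/6 = 27 in².
Direct shear f_v = P/L_w = 13/18 = 0.7222 kip/in.
Moment M = P × e = 13 × 9.5 = 123.5 kip·in; bending f_b = M/S = 4.574 kip/in.
f_max = √(f_v² + f_b²) = √(0.7222² + 4.574²) = 4.631 kip/in.
φr_n = 0.75 × 0.6 × 80 × (0.707 × 0.5) = 12.73 kip/in → adequate.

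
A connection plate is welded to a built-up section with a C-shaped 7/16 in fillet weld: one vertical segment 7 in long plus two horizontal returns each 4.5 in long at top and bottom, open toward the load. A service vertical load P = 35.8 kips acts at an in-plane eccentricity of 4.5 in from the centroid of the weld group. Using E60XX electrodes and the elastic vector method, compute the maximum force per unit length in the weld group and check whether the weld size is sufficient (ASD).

f_max ≈ 6.16 kip/in; NOT adequate

E60XX → F_EXX = 60 ksi.
Total weld length L_w = 16 in. Treat welds as unit-width lines.
Centroid: x̄ = 2×4.5×2.25 / 16 = 1.266 in from the vertical weld.
Polar moment about centroid: J = I_x + I_y = [7³/12 + 2×4.5×3.5²] + [7×1.266² + 2(4.5³/12 + 4.5×0.9844²)] = 174 in³.
Direct shear f_v = P/L_w = 35.8 / 16 = 2.237 kip/in (vertical).
Torsion M = P·e = 35.8 × 4.5 = 161.1 kip·in.
Critical point at (x, y) = (3.234, 3.5) from centroid. f_tx = M·y/J = 3.241 kip/in; f_ty = M·x/J = 2.995 kip/in.
Resultant f_max = √[f_tx² + (f_v + f_ty)²] = √[3.241² + (2.237 + 2.995)²] = 6.155 kip/in.
Capacity per unit length: r_n/Ω = (1/2.0) × 0.6 × 60 × (0.707 × 0.4375) = 5.568 kip/in.
6.155 > 5.568 → NOT adequate.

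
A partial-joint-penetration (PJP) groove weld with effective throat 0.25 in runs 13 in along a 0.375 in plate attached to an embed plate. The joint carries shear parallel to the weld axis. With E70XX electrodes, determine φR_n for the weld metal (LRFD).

φR_n ≈ 102 kips

E70XX → F_EXX = 70 ksi.
Effective throat (given) t_e = 0.25 in.
A_we = 0.25 × 13 = 3.25 in².
F_nw = 0.6 F_EXX = 42 ksi.
φR_n = 0.75 × 42 × 3.25 = 102.4 kips.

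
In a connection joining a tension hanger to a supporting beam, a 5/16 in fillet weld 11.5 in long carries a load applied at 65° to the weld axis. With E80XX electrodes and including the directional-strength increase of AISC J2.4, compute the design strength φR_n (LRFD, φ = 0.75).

φR_n ≈ 131 kip

E80XX → F_EXX = 80 ksi.
t_e = 0.707 × 0.3125 = 0.2209 in; A_we = 0.2209 × 11.5 = 2.541 in².
Directional factor: 1.0 + 0.5 sin^1.5(65°) = 1.431.
F_nw = 0.6 × 80 × 1.431 = 68.71 ksi.
φR_n = 0.75 × 68.71 × 2.541 = 130.9 kip.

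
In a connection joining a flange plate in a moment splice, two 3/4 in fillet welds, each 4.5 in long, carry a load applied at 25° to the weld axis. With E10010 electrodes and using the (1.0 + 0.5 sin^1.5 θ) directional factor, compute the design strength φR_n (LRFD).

φR_n ≈ 244 kips

E100XX → F_EXX = 100 ksi.
t_e = 0.707 × 0.75 = 0.5302 in; A_we = 0.5302 × 9 = 4.772 in².
Directional factor: 1.0 + 0.5 sin^1.5(25°) = 1.137.
F_nw = 0.6 × 100 × 1.137 = 68.24 ksi.
φR_n = 0.75 × 68.24 × 4.772 = 244.3 kips.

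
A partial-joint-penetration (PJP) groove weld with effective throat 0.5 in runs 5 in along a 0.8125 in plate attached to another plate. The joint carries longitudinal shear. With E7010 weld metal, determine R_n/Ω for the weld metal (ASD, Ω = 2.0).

R_n/Ω ≈ 52.5 kips

E70XX → F_EXX = 70 ksi.
Effective throat (given) t_e = 0.5 in.
A_we = 0.5 × 5 = 2.5 in².
F_nw = 0.6 F_EXX = 42 ksi.
R_n/Ω = (42 × 2.5) / 2.0 = 52.5 kips.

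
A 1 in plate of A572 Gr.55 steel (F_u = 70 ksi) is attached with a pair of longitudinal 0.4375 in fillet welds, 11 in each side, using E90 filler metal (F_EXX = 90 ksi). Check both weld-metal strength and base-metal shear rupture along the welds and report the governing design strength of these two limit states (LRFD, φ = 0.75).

t_e = 0.707 × 0.4375 = 0.3093 in; L = 22 in.
Weld metal: φR_n = 0.75 × 0.6 × 90 × 0.3093 × 22 = 275.6 kip.
Base metal (shear rupture): φR_n = 0.75 × 0.6 × 70 × 1 × 22 = 693 kip.
Governing: weld metal.

φR_n ≈ 276 kip (weld metal governs)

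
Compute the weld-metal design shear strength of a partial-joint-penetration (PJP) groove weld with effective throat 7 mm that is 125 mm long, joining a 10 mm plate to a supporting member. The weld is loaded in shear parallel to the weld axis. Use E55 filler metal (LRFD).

φR_n ≈ 217 kN

E55XX → F_EXX = 550 MPa.
Effective throat (given) t_e = 7 mm.
A_we = 7 × 125 = 875 mm².
F_nw = 0.6 F_EXX = 330 MPa.
φR_n = 0.75 × 330 × 875 × 10⁻³ = 216.6 kN.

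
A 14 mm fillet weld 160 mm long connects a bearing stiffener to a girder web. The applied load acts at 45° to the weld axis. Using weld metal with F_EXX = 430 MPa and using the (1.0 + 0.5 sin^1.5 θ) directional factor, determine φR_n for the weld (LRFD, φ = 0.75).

φR_n ≈ 398 kN

t_e = 0.707 × 14 = 9.898 mm; A_we = 9.898 × 160 = 1584 mm².
Directional factor: 1.0 + 0.5 sin^1.5(45°) = 1.297.
F_nw = 0.6 × 430 × 1.297 = 334.7 MPa.
φR_n = 0.75 × 334.7 × 1584 × 10⁻³ = 397.5 kN.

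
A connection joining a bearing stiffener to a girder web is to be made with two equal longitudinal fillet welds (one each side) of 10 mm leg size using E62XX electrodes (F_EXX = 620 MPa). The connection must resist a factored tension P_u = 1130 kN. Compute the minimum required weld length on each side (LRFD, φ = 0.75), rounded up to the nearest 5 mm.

Throat t_e = 0.707 × 10 = 7.07 mm.
φr_n = 0.75 × 0.6 × 620 × 7.07 × 10⁻³ = 1.973 kN/mm.
L_req = P_u / φr_n = 1130 / 1.973 = 572.9 mm total.
Per side: 572.9 / 2 = 286.4 mm.
Round up → use L = 290 mm on each side.

L = 290 mm on each side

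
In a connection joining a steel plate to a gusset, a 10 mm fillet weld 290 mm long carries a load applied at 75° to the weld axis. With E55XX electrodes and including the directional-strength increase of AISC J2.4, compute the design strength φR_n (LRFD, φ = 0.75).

E55XX → F_EXX = 550 MPa.
t_e = 0.707 × 10 = 7.07 mm; A_we = 7.07 × 290 = 2050 mm².
Directional factor: 1.0 + 0.5 sin^1.5(75°) = 1.475.
F_nw = 0.6 × 550 × 1.475 = 486.6 MPa.
φR_n = 0.75 × 486.6 × 2050 × 10⁻³ = 748.3 kN.

φR_n ≈ 748 kN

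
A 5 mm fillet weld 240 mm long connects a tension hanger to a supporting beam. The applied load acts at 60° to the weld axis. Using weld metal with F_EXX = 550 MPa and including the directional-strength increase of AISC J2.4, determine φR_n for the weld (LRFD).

φR_n ≈ 295 kN

t_e = 0.707 × 5 = 3.535 mm; A_we = 3.535 × 240 = 848.4 mm².
Directional factor: 1.0 + 0.5 sin^1.5(60°) = 1.403.
F_nw = 0.6 × 550 × 1.403 = 463 MPa.
φR_n = 0.75 × 463 × 848.4 × 10⁻³ = 294.6 kN.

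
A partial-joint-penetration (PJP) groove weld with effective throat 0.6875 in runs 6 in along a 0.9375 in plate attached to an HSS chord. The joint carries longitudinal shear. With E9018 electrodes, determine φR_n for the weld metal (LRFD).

φR_n ≈ 167 kip

E90XX → F_EXX = 90 ksi.
Effective throat (given) t_e = 0.6875 in.
A_we = 0.6875 × 6 = 4.125 in².
F_nw = 0.6 F_EXX = 54 ksi.
φR_n = 0.75 × 54 × 4.125 = 167.1 kip.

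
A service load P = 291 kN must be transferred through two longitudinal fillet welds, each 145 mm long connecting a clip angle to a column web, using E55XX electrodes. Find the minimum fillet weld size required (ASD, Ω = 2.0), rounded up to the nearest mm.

w = 9 mm

E55XX → F_EXX = 550 MPa.
Total weld length L = 290 mm.
Required throat t_e = P × Ω / (0.6 F_EXX × L) = 291 × 2.0 / (0.6 × 550 × 290 × 10⁻³) = 6.082 mm.
Required leg w = t_e / 0.707 = 8.602 mm → use 9 mm.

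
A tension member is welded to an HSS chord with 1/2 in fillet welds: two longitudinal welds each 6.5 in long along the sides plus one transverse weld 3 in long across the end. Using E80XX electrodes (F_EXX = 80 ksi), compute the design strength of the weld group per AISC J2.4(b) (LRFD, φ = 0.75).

φR_n ≈ 204 kips

t_e = 0.707 × 0.5 = 0.3535 in.
R_nwl = 0.6 × 80 × 0.3535 × 13 = 220.6 kips (longitudinal, 2 welds).
R_nwt = 0.6 × 80 × 0.3535 × 3 = 50.9 kips (transverse, base value).
(i) R_nwl + R_nwt = 271.5 kips; (ii) 0.85 R_nwl + 1.5 R_nwt = 263.9 kips.
R_n = max = 271.5 kips [governs: (i)]; φR_n = 203.6 kips.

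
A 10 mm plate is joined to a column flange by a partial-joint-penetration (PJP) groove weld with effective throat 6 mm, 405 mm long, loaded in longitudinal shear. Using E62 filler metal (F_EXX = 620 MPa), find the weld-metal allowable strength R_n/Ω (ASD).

R_n/Ω ≈ 452 kN

Effective throat (given) t_e = 6 mm.
A_we = 6 × 405 = 2430 mm².
F_nw = 0.6 F_EXX = 372 MPa.
R_n/Ω = (372 × 2430) / 2.0 × 10⁻³ = 452 kN.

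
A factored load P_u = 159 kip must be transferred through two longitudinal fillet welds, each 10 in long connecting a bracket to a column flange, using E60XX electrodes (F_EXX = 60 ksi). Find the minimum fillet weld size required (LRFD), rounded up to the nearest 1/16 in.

w = 7/16 in

Total weld length L = 20 in.
Required throat t_e = P_u / (φ × 0.6 F_EXX × L) = 159 / (0.75 × 0.6 × 60 × 20) = 0.2944 in.
Required leg w = t_e / 0.707 = 0.4165 in → use 7/16 in.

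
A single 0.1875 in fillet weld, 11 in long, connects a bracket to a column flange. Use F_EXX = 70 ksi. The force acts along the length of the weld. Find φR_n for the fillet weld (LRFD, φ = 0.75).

φR_n ≈ 45.9 kips

Effective throat t_e = 0.707 × 0.1875 = 0.1326 in.
Total length L = 11 in; A_we = 0.1326 × 11 = 1.458 in².
F_nw = 0.6 F_EXX = 0.6 × 70 = 42 ksi.
φR_n = 0.75 × 42 × 1.458 = 45.93 kips.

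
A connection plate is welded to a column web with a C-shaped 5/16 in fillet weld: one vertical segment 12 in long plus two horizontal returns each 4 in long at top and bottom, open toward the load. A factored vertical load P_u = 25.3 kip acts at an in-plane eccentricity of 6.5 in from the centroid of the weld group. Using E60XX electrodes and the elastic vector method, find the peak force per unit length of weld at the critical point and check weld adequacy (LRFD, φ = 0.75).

f_max ≈ 3.22 kip/in; adequate

E60XX → F_EXX = 60 ksi.
Total weld length L_w = 20 in. Treat welds as unit-width lines.
Centroid: x̄ = 2×4×2 / 20 = 0.8 in from the vertical weld.
Polar moment about centroid: J = I_x + I_y = [12³/12 + 2×4×6²] + [12×0.8² + 2(4³/12 + 4×1.2²)] = 461.9 in³.
Direct shear f_v = P/L_w = 25.3 / 20 = 1.265 kip/in (vertical).
Torsion M = P·e = 25.3 × 6.5 = 164.45 kip·in.
Critical point at (x, y) = (3.2, 6) from centroid. f_tx = M·y/J = 2.136 kip/in; f_ty = M·x/J = 1.139 kip/in.
Resultant f_max = √[f_tx² + (f_v + f_ty)²] = √[2.136² + (1.265 + 1.139)²] = 3.216 kip/in.
Capacity per unit length: φr_n = 0.75 × 0.6 × 60 × (0.707 × 0.3125) = 5.965 kip/in.
3.216 ≤ 5.965 → adequate.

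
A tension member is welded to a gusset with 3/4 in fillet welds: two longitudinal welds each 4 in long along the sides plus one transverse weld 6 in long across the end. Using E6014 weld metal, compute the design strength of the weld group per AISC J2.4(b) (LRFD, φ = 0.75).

φR_n ≈ 226 kip

E60XX → F_EXX = 60 ksi.
t_e = 0.707 × 0.75 = 0.5302 in.
R_nwl = 0.6 × 60 × 0.5302 × 8 = 152.7 kip (longitudinal, 2 welds).
R_nwt = 0.6 × 60 × 0.5302 × 6 = 114.5 kip (transverse, base value).
(i) R_nwl + R_nwt = 267.2 kip; (ii) 0.85 R_nwl + 1.5 R_nwt = 301.6 kip.
R_n = max = 301.6 kip [governs: (ii)]; φR_n = 226.2 kip.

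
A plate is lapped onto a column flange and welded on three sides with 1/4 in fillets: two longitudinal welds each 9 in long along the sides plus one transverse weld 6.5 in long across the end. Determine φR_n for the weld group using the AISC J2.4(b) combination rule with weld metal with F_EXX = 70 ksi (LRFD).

φR_n ≈ 139 kip

t_e = 0.707 × 0.25 = 0.1767 in.
R_nwl = 0.6 × 70 × 0.1767 × 18 = 133.6 kip (longitudinal, 2 welds).
R_nwt = 0.6 × 70 × 0.1767 × 6.5 = 48.25 kip (transverse, base value).
(i) R_nwl + R_nwt = 181.9 kip; (ii) 0.85 R_nwl + 1.5 R_nwt = 186 kip.
R_n = max = 186 kip [governs: (ii)]; φR_n = 139.5 kip.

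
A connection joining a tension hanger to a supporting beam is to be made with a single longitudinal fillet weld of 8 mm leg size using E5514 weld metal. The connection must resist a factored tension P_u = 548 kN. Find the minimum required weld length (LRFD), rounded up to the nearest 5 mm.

L = 395 mm

E55XX → F_EXX = 550 MPa.
Throat t_e = 0.707 × 8 = 5.656 mm.
φr_n = 0.75 × 0.6 × 550 × 5.656 × 10⁻³ = 1.4 kN/mm.
L_req = P_u / φr_n = 548 / 1.4 = 391.5 mm total.
Round up → use L = 395 mm.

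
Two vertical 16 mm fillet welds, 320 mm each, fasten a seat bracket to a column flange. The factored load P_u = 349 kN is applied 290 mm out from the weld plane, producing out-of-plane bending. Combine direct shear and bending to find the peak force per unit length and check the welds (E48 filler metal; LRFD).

E48XX → F_EXX = 480 MPa.
L_w = 2 × 320 = 640 mm; section modulus (unit throat) S = 2 × L²/6 = 34130 mm².
Direct shear f_v = P/L_w = 349×10³/640 = 545.3 N/mm.
Moment M = P × e = 349×10³ × 290 = 101210000 N·mm; bending f_b = M/S = 2965 N/mm.
f_max = √(f_v² + f_b²) = √(545.3² + 2965²) = 3015 N/mm.
φr_n = 0.75 × 0.6 × 480 × (0.707 × 16) = 2443 N/mm → NOT adequate.

f_max ≈ 3010 N/mm; NOT adequate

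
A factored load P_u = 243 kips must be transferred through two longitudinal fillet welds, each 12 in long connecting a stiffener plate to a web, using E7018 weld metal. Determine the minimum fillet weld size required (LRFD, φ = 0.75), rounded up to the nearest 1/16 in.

w = 1/2 in

E70XX → F_EXX = 70 ksi.
Total weld length L = 24 in.
Required throat t_e = P_u / (φ × 0.6 F_EXX × L) = 243 / (0.75 × 0.6 × 70 × 24) = 0.3214 in.
Required leg w = t_e / 0.707 = 0.4546 in → use 1/2 in.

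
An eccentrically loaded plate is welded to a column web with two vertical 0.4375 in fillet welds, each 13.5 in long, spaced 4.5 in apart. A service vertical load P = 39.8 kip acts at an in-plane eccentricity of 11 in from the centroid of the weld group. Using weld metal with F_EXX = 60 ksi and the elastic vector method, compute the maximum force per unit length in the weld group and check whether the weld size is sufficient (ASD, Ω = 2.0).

f_max ≈ 6.32 kip/in; NOT adequate

Total weld length L_w = 27 in. Treat welds as unit-width lines.
Polar moment about centroid: J = 2[d³/12 + d(b/2)²] = 2[13.5³/12 + 13.5×2.25²] = 546.8 in³.
Direct shear f_v = P/L_w = 39.8 / 27 = 1.474 kip/in (vertical).
Torsion M = P·e = 39.8 × 11 = 437.8 kip·in.
Critical point at (x, y) = (2.25, 6.75) from centroid. f_tx = M·y/J = 5.405 kip/in; f_ty = M·x/J = 1.802 kip/in.
Resultant f_max = √[f_tx² + (f_v + f_ty)²] = √[5.405² + (1.474 + 1.802)²] = 6.32 kip/in.
Capacity per unit length: r_n/Ω = (1/2.0) × 0.6 × 60 × (0.707 × 0.4375) = 5.568 kip/in.
6.32 > 5.568 → NOT adequate.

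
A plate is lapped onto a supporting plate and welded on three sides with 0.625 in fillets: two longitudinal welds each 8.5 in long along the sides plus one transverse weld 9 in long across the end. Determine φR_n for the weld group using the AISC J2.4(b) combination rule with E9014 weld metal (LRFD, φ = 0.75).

E90XX → F_EXX = 90 ksi.
t_e = 0.707 × 0.625 = 0.4419 in.
R_nwl = 0.6 × 90 × 0.4419 × 17 = 405.6 kips (longitudinal, 2 welds).
R_nwt = 0.6 × 90 × 0.4419 × 9 = 214.8 kips (transverse, base value).
(i) R_nwl + R_nwt = 620.4 kips; (ii) 0.85 R_nwl + 1.5 R_nwt = 666.9 kips.
R_n = max = 666.9 kips [governs: (ii)]; φR_n = 500.2 kips.

φR_n ≈ 500 kips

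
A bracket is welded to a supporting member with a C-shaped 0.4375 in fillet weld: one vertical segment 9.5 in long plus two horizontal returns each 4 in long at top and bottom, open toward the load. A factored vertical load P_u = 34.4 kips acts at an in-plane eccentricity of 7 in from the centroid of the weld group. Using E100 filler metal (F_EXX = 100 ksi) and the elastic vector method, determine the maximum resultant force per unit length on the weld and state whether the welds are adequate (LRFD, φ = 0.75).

f_max ≈ 6.17 kip/in; adequate

Total weld length L_w = 17.5 in. Treat welds as unit-width lines.
Centroid: x̄ = 2×4×2 / 17.5 = 0.9143 in from the vertical weld.
Polar moment about centroid: J = I_x + I_y = [9.5³/12 + 2×4×4.75²] + [9.5×0.9143² + 2(4³/12 + 4×1.086²)] = 280 in³.
Direct shear f_v = P/L_w = 34.4 / 17.5 = 1.966 kip/in (vertical).
Torsion M = P·e = 34.4 × 7 = 240.8 kip·in.
Critical point at (x, y) = (3.086, 4.75) from centroid. f_tx = M·y/J = 4.085 kip/in; f_ty = M·x/J = 2.654 kip/in.
Resultant f_max = √[f_tx² + (f_v + f_ty)²] = √[4.085² + (1.966 + 2.654)²] = 6.167 kip/in.
Capacity per unit length: φr_n = 0.75 × 0.6 × 100 × (0.707 × 0.4375) = 13.92 kip/in.
6.167 ≤ 13.92 → adequate.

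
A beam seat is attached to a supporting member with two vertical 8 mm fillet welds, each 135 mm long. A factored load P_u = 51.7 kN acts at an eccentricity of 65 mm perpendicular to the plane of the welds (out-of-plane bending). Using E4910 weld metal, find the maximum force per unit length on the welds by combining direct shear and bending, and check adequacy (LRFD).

f_max ≈ 585 N/mm; adequate

E49XX → F_EXX = 490 MPa.
L_w = 2 × 135 = 270 mm; section modulus (unit throat) S = 2 × L²/6 = 6075 mm².
Direct shear f_v = P/L_w = 51.7×10³/270 = 191.5 N/mm.
Moment M = P × e = 51.7×10³ × 65 = 3360500 N·mm; bending f_b = M/S = 553.2 N/mm.
f_max = √(f_v² + f_b²) = √(191.5² + 553.2²) = 585.4 N/mm.
φr_n = 0.75 × 0.6 × 490 × (0.707 × 8) = 1247 N/mm → adequate.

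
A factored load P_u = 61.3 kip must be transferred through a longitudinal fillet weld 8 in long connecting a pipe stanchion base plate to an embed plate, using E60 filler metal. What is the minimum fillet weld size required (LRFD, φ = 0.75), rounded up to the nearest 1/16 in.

E60XX → F_EXX = 60 ksi.
Total weld length L = 8 in.
Required throat t_e = P_u / (φ × 0.6 F_EXX × L) = 61.3 / (0.75 × 0.6 × 60 × 8) = 0.2838 in.
Required leg w = t_e / 0.707 = 0.4014 in → use 7/16 in.

w = 7/16 in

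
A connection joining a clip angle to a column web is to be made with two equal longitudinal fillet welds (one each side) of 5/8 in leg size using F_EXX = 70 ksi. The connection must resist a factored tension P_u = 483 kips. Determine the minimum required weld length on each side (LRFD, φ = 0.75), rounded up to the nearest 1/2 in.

L = 17.5 in on each side

Throat t_e = 0.707 × 0.625 = 0.4419 in.
φr_n = 0.75 × 0.6 × 70 × 0.4419 = 13.92 kips/in.
L_req = P_u / φr_n = 483 / 13.92 = 34.7 in total.
Per side: 34.7 / 2 = 17.35 in.
Round up → use L = 17.5 in on each side.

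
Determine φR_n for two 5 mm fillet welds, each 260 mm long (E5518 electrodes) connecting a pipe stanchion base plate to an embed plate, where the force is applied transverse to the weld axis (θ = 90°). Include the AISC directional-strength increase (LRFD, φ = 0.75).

E55XX → F_EXX = 550 MPa.
t_e = 0.707 × 5 = 3.535 mm; A_we = 3.535 × 520 = 1838 mm².
Directional factor: 1.0 + 0.5 sin^1.5(90°) = 1.5.
F_nw = 0.6 × 550 × 1.5 = 495 MPa.
φR_n = 0.75 × 495 × 1838 × 10⁻³ = 682.4 kN.

φR_n ≈ 682 kN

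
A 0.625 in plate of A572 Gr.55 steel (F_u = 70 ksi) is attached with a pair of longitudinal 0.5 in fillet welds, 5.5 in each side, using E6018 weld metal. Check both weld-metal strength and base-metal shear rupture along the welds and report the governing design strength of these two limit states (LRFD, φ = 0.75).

φR_n ≈ 105 kips (weld metal governs)

E60XX → F_EXX = 60 ksi.
t_e = 0.707 × 0.5 = 0.3535 in; L = 11 in.
Weld metal: φR_n = 0.75 × 0.6 × 60 × 0.3535 × 11 = 105 kips.
Base metal (shear rupture): φR_n = 0.75 × 0.6 × 70 × 0.625 × 11 = 216.6 kips.
Governing: weld metal.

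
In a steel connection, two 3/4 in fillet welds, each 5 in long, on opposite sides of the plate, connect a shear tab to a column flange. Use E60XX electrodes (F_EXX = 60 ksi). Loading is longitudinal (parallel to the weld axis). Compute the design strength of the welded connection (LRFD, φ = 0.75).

Effective throat t_e = 0.707 × 0.75 = 0.5302 in.
Total length L = 10 in; A_we = 0.5302 × 10 = 5.303 in².
F_nw = 0.6 F_EXX = 0.6 × 60 = 36 ksi.
φR_n = 0.75 × 36 × 5.303 = 143.2 kips.

φR_n ≈ 143 kips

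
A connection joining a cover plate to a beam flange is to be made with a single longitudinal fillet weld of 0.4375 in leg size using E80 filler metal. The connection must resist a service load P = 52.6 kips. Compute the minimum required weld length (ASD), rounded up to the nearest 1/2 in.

L = 7.5 in

E80XX → F_EXX = 80 ksi.
Throat t_e = 0.707 × 0.4375 = 0.3093 in.
r_n/Ω = (0.6 × 80 × 0.3093) / 2.0 = 7.423 kip/in.
L_req = P / (r_n/Ω) = 52.6 / 7.423 = 7.086 in total.
Round up → use L = 7.5 in.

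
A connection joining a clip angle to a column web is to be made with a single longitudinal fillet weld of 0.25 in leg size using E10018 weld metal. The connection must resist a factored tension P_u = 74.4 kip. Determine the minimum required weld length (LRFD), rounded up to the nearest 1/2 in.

L = 9.5 in

E100XX → F_EXX = 100 ksi.
Throat t_e = 0.707 × 0.25 = 0.1767 in.
φr_n = 0.75 × 0.6 × 100 × 0.1767 = 7.954 kip/in.
L_req = P_u / φr_n = 74.4 / 7.954 = 9.354 in total.
Round up → use L = 9.5 in.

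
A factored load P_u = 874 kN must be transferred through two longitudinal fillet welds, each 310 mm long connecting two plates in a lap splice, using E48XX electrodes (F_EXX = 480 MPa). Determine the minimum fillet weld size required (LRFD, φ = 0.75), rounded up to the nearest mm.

Total weld length L = 620 mm.
Required throat t_e = P_u / (φ × 0.6 F_EXX × L) = 874 / (0.75 × 0.6 × 480 × 620 × 10⁻³) = 6.526 mm.
Required leg w = t_e / 0.707 = 9.231 mm → use 10 mm.

w = 10 mm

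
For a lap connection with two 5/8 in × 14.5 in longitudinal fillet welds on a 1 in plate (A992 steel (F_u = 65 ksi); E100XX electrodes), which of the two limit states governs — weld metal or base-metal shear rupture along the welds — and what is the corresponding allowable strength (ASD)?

R_n/Ω ≈ 384 kips (weld metal governs)

E100XX → F_EXX = 100 ksi.
t_e = 0.707 × 0.625 = 0.4419 in; L = 29 in.
Weld metal: R_n/Ω = (1/2.0) × 0.6 × 100 × 0.4419 × 29 = 384.4 kips.
Base metal (shear rupture): R_n/Ω = (1/2.0) × 0.6 × 65 × 1 × 29 = 565.5 kips.
Governing: weld metal.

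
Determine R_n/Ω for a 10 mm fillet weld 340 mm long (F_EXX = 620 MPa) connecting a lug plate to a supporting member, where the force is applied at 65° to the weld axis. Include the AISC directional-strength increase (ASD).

t_e = 0.707 × 10 = 7.07 mm; A_we = 7.07 × 340 = 2404 mm².
Directional factor: 1.0 + 0.5 sin^1.5(65°) = 1.431.
F_nw = 0.6 × 620 × 1.431 = 532.5 MPa.
R_n/Ω = (532.5 × 2404) / 2.0 × 10⁻³ = 640 kN.

R_n/Ω ≈ 640 kN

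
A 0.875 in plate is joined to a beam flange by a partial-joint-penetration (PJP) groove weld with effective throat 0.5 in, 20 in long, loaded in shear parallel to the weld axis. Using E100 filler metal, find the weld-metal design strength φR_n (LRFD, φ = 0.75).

E100XX → F_EXX = 100 ksi.
Effective throat (given) t_e = 0.5 in.
A_we = 0.5 × 20 = 10 in².
F_nw = 0.6 F_EXX = 60 ksi.
φR_n = 0.75 × 60 × 10 = 450 kip.

φR_n ≈ 450 kip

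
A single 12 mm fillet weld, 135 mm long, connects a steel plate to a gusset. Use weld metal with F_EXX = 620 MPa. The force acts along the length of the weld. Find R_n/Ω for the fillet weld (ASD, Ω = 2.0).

R_n/Ω ≈ 213 kN

Effective throat t_e = 0.707 × 12 = 8.484 mm.
Total length L = 135 mm; A_we = 8.484 × 135 = 1145 mm².
F_nw = 0.6 F_EXX = 0.6 × 620 = 372 MPa.
R_n = 372 × 1145 × 10⁻³ = 426.1 kN; R_n/Ω = 426.1/2.0 = 213 kN.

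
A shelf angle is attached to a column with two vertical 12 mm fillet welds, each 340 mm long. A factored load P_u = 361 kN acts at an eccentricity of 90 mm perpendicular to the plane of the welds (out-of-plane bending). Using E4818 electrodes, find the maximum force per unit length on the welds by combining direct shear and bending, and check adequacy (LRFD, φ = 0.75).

E48XX → F_EXX = 480 MPa.
L_w = 2 × 340 = 680 mm; section modulus (unit throat) S = 2 × L²/6 = 38530 mm².
Direct shear f_v = P/L_w = 361×10³/680 = 530.9 N/mm.
Moment M = P × e = 361×10³ × 90 = 32490000 N·mm; bending f_b = M/S = 843.2 N/mm.
f_max = √(f_v² + f_b²) = √(530.9² + 843.2²) = 996.4 N/mm.
φr_n = 0.75 × 0.6 × 480 × (0.707 × 12) = 1833 N/mm → adequate.

f_max ≈ 996 N/mm; adequate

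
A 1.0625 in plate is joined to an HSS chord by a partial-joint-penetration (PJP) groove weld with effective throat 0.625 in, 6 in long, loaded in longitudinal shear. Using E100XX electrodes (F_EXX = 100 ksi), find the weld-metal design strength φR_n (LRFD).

φR_n ≈ 169 kip

Effective throat (given) t_e = 0.625 in.
A_we = 0.625 × 6 = 3.75 in².
F_nw = 0.6 F_EXX = 60 ksi.
φR_n = 0.75 × 60 × 3.75 = 168.8 kip.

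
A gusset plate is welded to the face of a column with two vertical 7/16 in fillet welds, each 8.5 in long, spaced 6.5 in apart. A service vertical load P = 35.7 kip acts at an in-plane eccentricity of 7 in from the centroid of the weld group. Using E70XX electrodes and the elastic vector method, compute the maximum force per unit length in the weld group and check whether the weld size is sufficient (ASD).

E70XX → F_EXX = 70 ksi.
Total weld length L_w = 17 in. Treat welds as unit-width lines.
Polar moment about centroid: J = 2[d³/12 + d(b/2)²] = 2[8.5³/12 + 8.5×3.25²] = 281.9 in³.
Direct shear f_v = P/L_w = 35.7 / 17 = 2.1 kip/in (vertical).
Torsion M = P·e = 35.7 × 7 = 249.9 kip·in.
Critical point at (x, y) = (3.25, 4.25) from centroid. f_tx = M·y/J = 3.767 kip/in; f_ty = M·x/J = 2.881 kip/in.
Resultant f_max = √[f_tx² + (f_v + f_ty)²] = √[3.767² + (2.1 + 2.881)²] = 6.245 kip/in.
Capacity per unit length: r_n/Ω = (1/2.0) × 0.6 × 70 × (0.707 × 0.4375) = 6.496 kip/in.
6.245 ≤ 6.496 → adequate.

f_max ≈ 6.25 kip/in; adequate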